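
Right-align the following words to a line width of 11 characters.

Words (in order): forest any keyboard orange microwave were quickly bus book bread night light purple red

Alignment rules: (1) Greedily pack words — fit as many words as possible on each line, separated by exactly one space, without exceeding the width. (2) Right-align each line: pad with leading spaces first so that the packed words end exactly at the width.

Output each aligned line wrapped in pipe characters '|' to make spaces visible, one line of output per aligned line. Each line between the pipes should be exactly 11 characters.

Line 1: ['forest', 'any'] (min_width=10, slack=1)
Line 2: ['keyboard'] (min_width=8, slack=3)
Line 3: ['orange'] (min_width=6, slack=5)
Line 4: ['microwave'] (min_width=9, slack=2)
Line 5: ['were'] (min_width=4, slack=7)
Line 6: ['quickly', 'bus'] (min_width=11, slack=0)
Line 7: ['book', 'bread'] (min_width=10, slack=1)
Line 8: ['night', 'light'] (min_width=11, slack=0)
Line 9: ['purple', 'red'] (min_width=10, slack=1)

Answer: | forest any|
|   keyboard|
|     orange|
|  microwave|
|       were|
|quickly bus|
| book bread|
|night light|
| purple red|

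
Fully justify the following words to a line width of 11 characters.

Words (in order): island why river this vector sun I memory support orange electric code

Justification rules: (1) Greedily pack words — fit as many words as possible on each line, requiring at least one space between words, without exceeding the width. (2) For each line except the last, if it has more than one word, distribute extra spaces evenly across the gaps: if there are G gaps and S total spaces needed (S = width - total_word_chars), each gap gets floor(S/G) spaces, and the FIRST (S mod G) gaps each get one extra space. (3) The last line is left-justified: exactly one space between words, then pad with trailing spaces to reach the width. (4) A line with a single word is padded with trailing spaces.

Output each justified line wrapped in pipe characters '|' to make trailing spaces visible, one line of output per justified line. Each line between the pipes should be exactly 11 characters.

Answer: |island  why|
|river  this|
|vector  sun|
|I    memory|
|support    |
|orange     |
|electric   |
|code       |

Derivation:
Line 1: ['island', 'why'] (min_width=10, slack=1)
Line 2: ['river', 'this'] (min_width=10, slack=1)
Line 3: ['vector', 'sun'] (min_width=10, slack=1)
Line 4: ['I', 'memory'] (min_width=8, slack=3)
Line 5: ['support'] (min_width=7, slack=4)
Line 6: ['orange'] (min_width=6, slack=5)
Line 7: ['electric'] (min_width=8, slack=3)
Line 8: ['code'] (min_width=4, slack=7)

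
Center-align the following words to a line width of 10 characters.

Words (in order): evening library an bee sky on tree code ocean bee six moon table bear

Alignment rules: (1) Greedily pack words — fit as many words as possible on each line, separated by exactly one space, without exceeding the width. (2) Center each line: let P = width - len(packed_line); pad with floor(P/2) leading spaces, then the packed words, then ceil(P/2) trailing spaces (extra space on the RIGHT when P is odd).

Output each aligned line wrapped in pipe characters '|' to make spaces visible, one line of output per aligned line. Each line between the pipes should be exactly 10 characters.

Line 1: ['evening'] (min_width=7, slack=3)
Line 2: ['library', 'an'] (min_width=10, slack=0)
Line 3: ['bee', 'sky', 'on'] (min_width=10, slack=0)
Line 4: ['tree', 'code'] (min_width=9, slack=1)
Line 5: ['ocean', 'bee'] (min_width=9, slack=1)
Line 6: ['six', 'moon'] (min_width=8, slack=2)
Line 7: ['table', 'bear'] (min_width=10, slack=0)

Answer: | evening  |
|library an|
|bee sky on|
|tree code |
|ocean bee |
| six moon |
|table bear|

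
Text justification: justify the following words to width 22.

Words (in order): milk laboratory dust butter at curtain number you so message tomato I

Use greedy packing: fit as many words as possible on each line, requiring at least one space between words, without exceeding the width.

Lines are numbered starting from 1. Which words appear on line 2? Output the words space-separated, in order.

Answer: butter at curtain

Derivation:
Line 1: ['milk', 'laboratory', 'dust'] (min_width=20, slack=2)
Line 2: ['butter', 'at', 'curtain'] (min_width=17, slack=5)
Line 3: ['number', 'you', 'so', 'message'] (min_width=21, slack=1)
Line 4: ['tomato', 'I'] (min_width=8, slack=14)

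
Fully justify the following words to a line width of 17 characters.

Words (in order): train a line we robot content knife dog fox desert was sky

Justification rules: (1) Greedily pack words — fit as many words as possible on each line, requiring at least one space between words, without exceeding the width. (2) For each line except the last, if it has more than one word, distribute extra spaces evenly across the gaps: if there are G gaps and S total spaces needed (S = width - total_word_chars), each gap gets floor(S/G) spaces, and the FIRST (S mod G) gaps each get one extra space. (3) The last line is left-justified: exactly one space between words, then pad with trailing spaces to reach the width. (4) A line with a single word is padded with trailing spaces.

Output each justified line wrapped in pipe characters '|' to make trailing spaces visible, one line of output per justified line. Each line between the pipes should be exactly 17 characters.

Answer: |train  a  line we|
|robot     content|
|knife   dog   fox|
|desert was sky   |

Derivation:
Line 1: ['train', 'a', 'line', 'we'] (min_width=15, slack=2)
Line 2: ['robot', 'content'] (min_width=13, slack=4)
Line 3: ['knife', 'dog', 'fox'] (min_width=13, slack=4)
Line 4: ['desert', 'was', 'sky'] (min_width=14, slack=3)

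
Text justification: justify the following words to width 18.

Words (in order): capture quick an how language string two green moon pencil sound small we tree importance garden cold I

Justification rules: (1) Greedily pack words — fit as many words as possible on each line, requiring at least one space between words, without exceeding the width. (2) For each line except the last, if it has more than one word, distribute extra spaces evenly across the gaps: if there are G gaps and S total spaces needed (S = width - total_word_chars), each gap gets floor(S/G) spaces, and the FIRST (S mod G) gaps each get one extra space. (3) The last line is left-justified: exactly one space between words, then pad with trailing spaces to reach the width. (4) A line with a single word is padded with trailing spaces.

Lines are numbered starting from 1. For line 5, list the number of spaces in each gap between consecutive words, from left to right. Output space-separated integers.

Answer: 4 3

Derivation:
Line 1: ['capture', 'quick', 'an'] (min_width=16, slack=2)
Line 2: ['how', 'language'] (min_width=12, slack=6)
Line 3: ['string', 'two', 'green'] (min_width=16, slack=2)
Line 4: ['moon', 'pencil', 'sound'] (min_width=17, slack=1)
Line 5: ['small', 'we', 'tree'] (min_width=13, slack=5)
Line 6: ['importance', 'garden'] (min_width=17, slack=1)
Line 7: ['cold', 'I'] (min_width=6, slack=12)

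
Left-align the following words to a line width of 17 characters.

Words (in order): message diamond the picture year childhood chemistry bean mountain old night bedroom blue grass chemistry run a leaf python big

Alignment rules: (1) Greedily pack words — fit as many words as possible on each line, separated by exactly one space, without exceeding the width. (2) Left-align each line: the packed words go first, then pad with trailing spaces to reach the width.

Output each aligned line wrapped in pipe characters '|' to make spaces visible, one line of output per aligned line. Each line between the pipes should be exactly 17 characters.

Answer: |message diamond  |
|the picture year |
|childhood        |
|chemistry bean   |
|mountain old     |
|night bedroom    |
|blue grass       |
|chemistry run a  |
|leaf python big  |

Derivation:
Line 1: ['message', 'diamond'] (min_width=15, slack=2)
Line 2: ['the', 'picture', 'year'] (min_width=16, slack=1)
Line 3: ['childhood'] (min_width=9, slack=8)
Line 4: ['chemistry', 'bean'] (min_width=14, slack=3)
Line 5: ['mountain', 'old'] (min_width=12, slack=5)
Line 6: ['night', 'bedroom'] (min_width=13, slack=4)
Line 7: ['blue', 'grass'] (min_width=10, slack=7)
Line 8: ['chemistry', 'run', 'a'] (min_width=15, slack=2)
Line 9: ['leaf', 'python', 'big'] (min_width=15, slack=2)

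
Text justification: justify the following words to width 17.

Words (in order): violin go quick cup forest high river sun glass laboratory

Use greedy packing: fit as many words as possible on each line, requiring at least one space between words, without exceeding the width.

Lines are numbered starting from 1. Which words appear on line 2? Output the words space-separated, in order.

Line 1: ['violin', 'go', 'quick'] (min_width=15, slack=2)
Line 2: ['cup', 'forest', 'high'] (min_width=15, slack=2)
Line 3: ['river', 'sun', 'glass'] (min_width=15, slack=2)
Line 4: ['laboratory'] (min_width=10, slack=7)

Answer: cup forest high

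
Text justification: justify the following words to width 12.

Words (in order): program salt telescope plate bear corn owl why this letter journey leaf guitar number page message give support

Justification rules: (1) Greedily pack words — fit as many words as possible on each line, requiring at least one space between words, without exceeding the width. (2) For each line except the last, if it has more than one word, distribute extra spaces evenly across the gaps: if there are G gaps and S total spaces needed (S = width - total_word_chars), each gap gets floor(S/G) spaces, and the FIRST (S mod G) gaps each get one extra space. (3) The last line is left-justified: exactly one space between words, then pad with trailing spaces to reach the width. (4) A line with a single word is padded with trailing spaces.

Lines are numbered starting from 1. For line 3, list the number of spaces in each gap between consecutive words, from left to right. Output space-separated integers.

Answer: 3

Derivation:
Line 1: ['program', 'salt'] (min_width=12, slack=0)
Line 2: ['telescope'] (min_width=9, slack=3)
Line 3: ['plate', 'bear'] (min_width=10, slack=2)
Line 4: ['corn', 'owl', 'why'] (min_width=12, slack=0)
Line 5: ['this', 'letter'] (min_width=11, slack=1)
Line 6: ['journey', 'leaf'] (min_width=12, slack=0)
Line 7: ['guitar'] (min_width=6, slack=6)
Line 8: ['number', 'page'] (min_width=11, slack=1)
Line 9: ['message', 'give'] (min_width=12, slack=0)
Line 10: ['support'] (min_width=7, slack=5)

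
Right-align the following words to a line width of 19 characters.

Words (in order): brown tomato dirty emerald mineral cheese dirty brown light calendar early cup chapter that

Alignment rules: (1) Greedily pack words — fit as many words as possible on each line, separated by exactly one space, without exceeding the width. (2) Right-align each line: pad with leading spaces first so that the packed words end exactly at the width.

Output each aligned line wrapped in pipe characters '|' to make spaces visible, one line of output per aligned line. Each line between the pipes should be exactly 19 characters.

Line 1: ['brown', 'tomato', 'dirty'] (min_width=18, slack=1)
Line 2: ['emerald', 'mineral'] (min_width=15, slack=4)
Line 3: ['cheese', 'dirty', 'brown'] (min_width=18, slack=1)
Line 4: ['light', 'calendar'] (min_width=14, slack=5)
Line 5: ['early', 'cup', 'chapter'] (min_width=17, slack=2)
Line 6: ['that'] (min_width=4, slack=15)

Answer: | brown tomato dirty|
|    emerald mineral|
| cheese dirty brown|
|     light calendar|
|  early cup chapter|
|               that|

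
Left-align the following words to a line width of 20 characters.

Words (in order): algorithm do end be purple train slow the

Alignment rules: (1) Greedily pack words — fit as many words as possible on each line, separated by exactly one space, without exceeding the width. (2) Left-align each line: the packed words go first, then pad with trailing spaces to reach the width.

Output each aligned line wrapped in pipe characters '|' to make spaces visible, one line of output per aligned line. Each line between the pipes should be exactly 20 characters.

Answer: |algorithm do end be |
|purple train slow   |
|the                 |

Derivation:
Line 1: ['algorithm', 'do', 'end', 'be'] (min_width=19, slack=1)
Line 2: ['purple', 'train', 'slow'] (min_width=17, slack=3)
Line 3: ['the'] (min_width=3, slack=17)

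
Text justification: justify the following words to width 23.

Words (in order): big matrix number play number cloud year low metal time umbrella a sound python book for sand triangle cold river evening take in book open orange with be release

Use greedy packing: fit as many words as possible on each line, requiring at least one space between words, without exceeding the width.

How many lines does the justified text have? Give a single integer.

Answer: 8

Derivation:
Line 1: ['big', 'matrix', 'number', 'play'] (min_width=22, slack=1)
Line 2: ['number', 'cloud', 'year', 'low'] (min_width=21, slack=2)
Line 3: ['metal', 'time', 'umbrella', 'a'] (min_width=21, slack=2)
Line 4: ['sound', 'python', 'book', 'for'] (min_width=21, slack=2)
Line 5: ['sand', 'triangle', 'cold'] (min_width=18, slack=5)
Line 6: ['river', 'evening', 'take', 'in'] (min_width=21, slack=2)
Line 7: ['book', 'open', 'orange', 'with'] (min_width=21, slack=2)
Line 8: ['be', 'release'] (min_width=10, slack=13)
Total lines: 8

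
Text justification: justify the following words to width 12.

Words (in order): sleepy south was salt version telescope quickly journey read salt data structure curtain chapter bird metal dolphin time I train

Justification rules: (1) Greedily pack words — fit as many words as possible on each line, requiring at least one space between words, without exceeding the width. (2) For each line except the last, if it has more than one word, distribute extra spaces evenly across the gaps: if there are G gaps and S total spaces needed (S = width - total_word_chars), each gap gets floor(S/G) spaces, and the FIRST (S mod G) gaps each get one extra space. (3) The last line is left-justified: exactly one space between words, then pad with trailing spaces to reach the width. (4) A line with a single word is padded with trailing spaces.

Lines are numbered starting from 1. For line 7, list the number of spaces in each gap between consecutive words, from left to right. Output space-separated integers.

Line 1: ['sleepy', 'south'] (min_width=12, slack=0)
Line 2: ['was', 'salt'] (min_width=8, slack=4)
Line 3: ['version'] (min_width=7, slack=5)
Line 4: ['telescope'] (min_width=9, slack=3)
Line 5: ['quickly'] (min_width=7, slack=5)
Line 6: ['journey', 'read'] (min_width=12, slack=0)
Line 7: ['salt', 'data'] (min_width=9, slack=3)
Line 8: ['structure'] (min_width=9, slack=3)
Line 9: ['curtain'] (min_width=7, slack=5)
Line 10: ['chapter', 'bird'] (min_width=12, slack=0)
Line 11: ['metal'] (min_width=5, slack=7)
Line 12: ['dolphin', 'time'] (min_width=12, slack=0)
Line 13: ['I', 'train'] (min_width=7, slack=5)

Answer: 4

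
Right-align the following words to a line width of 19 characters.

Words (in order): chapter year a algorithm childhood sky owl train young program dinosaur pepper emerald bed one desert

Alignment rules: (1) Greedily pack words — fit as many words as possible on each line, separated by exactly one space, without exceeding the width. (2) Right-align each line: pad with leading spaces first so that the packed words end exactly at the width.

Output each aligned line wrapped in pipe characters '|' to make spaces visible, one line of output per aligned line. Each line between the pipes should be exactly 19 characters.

Answer: |     chapter year a|
|algorithm childhood|
|sky owl train young|
|   program dinosaur|
| pepper emerald bed|
|         one desert|

Derivation:
Line 1: ['chapter', 'year', 'a'] (min_width=14, slack=5)
Line 2: ['algorithm', 'childhood'] (min_width=19, slack=0)
Line 3: ['sky', 'owl', 'train', 'young'] (min_width=19, slack=0)
Line 4: ['program', 'dinosaur'] (min_width=16, slack=3)
Line 5: ['pepper', 'emerald', 'bed'] (min_width=18, slack=1)
Line 6: ['one', 'desert'] (min_width=10, slack=9)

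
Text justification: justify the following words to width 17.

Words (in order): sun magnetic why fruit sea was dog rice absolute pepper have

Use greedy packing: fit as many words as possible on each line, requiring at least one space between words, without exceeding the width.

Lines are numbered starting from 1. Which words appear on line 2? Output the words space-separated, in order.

Answer: fruit sea was dog

Derivation:
Line 1: ['sun', 'magnetic', 'why'] (min_width=16, slack=1)
Line 2: ['fruit', 'sea', 'was', 'dog'] (min_width=17, slack=0)
Line 3: ['rice', 'absolute'] (min_width=13, slack=4)
Line 4: ['pepper', 'have'] (min_width=11, slack=6)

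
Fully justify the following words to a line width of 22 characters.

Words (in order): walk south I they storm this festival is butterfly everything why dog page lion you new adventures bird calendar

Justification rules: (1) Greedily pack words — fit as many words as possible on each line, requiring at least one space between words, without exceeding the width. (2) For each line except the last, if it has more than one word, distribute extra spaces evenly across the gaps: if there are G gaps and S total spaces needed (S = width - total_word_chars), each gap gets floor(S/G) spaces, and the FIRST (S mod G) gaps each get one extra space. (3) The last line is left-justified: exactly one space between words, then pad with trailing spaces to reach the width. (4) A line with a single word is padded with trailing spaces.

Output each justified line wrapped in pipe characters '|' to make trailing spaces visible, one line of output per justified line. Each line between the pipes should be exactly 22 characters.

Line 1: ['walk', 'south', 'I', 'they'] (min_width=17, slack=5)
Line 2: ['storm', 'this', 'festival', 'is'] (min_width=22, slack=0)
Line 3: ['butterfly', 'everything'] (min_width=20, slack=2)
Line 4: ['why', 'dog', 'page', 'lion', 'you'] (min_width=21, slack=1)
Line 5: ['new', 'adventures', 'bird'] (min_width=19, slack=3)
Line 6: ['calendar'] (min_width=8, slack=14)

Answer: |walk   south   I  they|
|storm this festival is|
|butterfly   everything|
|why  dog page lion you|
|new   adventures  bird|
|calendar              |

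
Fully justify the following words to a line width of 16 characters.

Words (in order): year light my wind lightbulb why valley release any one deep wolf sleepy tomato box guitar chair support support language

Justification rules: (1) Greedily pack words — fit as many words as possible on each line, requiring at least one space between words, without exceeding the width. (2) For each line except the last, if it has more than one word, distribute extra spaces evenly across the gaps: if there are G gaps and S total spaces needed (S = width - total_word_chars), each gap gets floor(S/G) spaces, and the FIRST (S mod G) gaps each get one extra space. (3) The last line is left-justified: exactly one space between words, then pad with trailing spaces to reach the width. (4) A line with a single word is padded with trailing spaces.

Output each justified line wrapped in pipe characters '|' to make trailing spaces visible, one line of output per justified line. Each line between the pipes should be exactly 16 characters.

Answer: |year   light  my|
|wind   lightbulb|
|why       valley|
|release  any one|
|deep wolf sleepy|
|tomato       box|
|guitar     chair|
|support  support|
|language        |

Derivation:
Line 1: ['year', 'light', 'my'] (min_width=13, slack=3)
Line 2: ['wind', 'lightbulb'] (min_width=14, slack=2)
Line 3: ['why', 'valley'] (min_width=10, slack=6)
Line 4: ['release', 'any', 'one'] (min_width=15, slack=1)
Line 5: ['deep', 'wolf', 'sleepy'] (min_width=16, slack=0)
Line 6: ['tomato', 'box'] (min_width=10, slack=6)
Line 7: ['guitar', 'chair'] (min_width=12, slack=4)
Line 8: ['support', 'support'] (min_width=15, slack=1)
Line 9: ['language'] (min_width=8, slack=8)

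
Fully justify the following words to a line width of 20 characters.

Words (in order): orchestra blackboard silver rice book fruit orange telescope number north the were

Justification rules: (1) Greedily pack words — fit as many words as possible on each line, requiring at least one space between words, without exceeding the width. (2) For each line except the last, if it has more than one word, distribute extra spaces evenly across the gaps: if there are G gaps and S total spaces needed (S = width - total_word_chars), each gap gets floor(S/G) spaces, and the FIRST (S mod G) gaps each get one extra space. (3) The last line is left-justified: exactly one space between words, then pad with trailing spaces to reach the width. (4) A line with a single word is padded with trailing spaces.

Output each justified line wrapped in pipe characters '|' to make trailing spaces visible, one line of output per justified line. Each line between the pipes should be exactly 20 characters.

Line 1: ['orchestra', 'blackboard'] (min_width=20, slack=0)
Line 2: ['silver', 'rice', 'book'] (min_width=16, slack=4)
Line 3: ['fruit', 'orange'] (min_width=12, slack=8)
Line 4: ['telescope', 'number'] (min_width=16, slack=4)
Line 5: ['north', 'the', 'were'] (min_width=14, slack=6)

Answer: |orchestra blackboard|
|silver   rice   book|
|fruit         orange|
|telescope     number|
|north the were      |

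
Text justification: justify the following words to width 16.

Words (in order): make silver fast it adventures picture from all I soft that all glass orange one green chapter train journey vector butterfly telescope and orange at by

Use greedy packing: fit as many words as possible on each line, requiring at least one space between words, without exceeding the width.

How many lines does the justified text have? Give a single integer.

Answer: 10

Derivation:
Line 1: ['make', 'silver', 'fast'] (min_width=16, slack=0)
Line 2: ['it', 'adventures'] (min_width=13, slack=3)
Line 3: ['picture', 'from', 'all'] (min_width=16, slack=0)
Line 4: ['I', 'soft', 'that', 'all'] (min_width=15, slack=1)
Line 5: ['glass', 'orange', 'one'] (min_width=16, slack=0)
Line 6: ['green', 'chapter'] (min_width=13, slack=3)
Line 7: ['train', 'journey'] (min_width=13, slack=3)
Line 8: ['vector', 'butterfly'] (min_width=16, slack=0)
Line 9: ['telescope', 'and'] (min_width=13, slack=3)
Line 10: ['orange', 'at', 'by'] (min_width=12, slack=4)
Total lines: 10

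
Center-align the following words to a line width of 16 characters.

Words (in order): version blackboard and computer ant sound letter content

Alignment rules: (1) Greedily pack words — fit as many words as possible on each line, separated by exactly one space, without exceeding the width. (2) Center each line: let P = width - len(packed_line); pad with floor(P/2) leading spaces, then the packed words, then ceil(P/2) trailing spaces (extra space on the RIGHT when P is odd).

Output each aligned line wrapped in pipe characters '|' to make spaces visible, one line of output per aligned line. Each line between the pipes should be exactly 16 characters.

Line 1: ['version'] (min_width=7, slack=9)
Line 2: ['blackboard', 'and'] (min_width=14, slack=2)
Line 3: ['computer', 'ant'] (min_width=12, slack=4)
Line 4: ['sound', 'letter'] (min_width=12, slack=4)
Line 5: ['content'] (min_width=7, slack=9)

Answer: |    version     |
| blackboard and |
|  computer ant  |
|  sound letter  |
|    content     |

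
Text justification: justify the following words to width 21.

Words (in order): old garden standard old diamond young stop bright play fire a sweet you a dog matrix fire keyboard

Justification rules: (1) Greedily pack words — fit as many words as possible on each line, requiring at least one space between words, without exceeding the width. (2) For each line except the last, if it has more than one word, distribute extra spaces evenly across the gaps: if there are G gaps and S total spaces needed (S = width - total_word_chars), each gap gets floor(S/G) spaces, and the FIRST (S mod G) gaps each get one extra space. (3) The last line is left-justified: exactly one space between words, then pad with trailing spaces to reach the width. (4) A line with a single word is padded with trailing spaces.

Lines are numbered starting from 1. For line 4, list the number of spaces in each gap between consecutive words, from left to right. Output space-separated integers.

Answer: 2 2 2 2

Derivation:
Line 1: ['old', 'garden', 'standard'] (min_width=19, slack=2)
Line 2: ['old', 'diamond', 'young'] (min_width=17, slack=4)
Line 3: ['stop', 'bright', 'play', 'fire'] (min_width=21, slack=0)
Line 4: ['a', 'sweet', 'you', 'a', 'dog'] (min_width=17, slack=4)
Line 5: ['matrix', 'fire', 'keyboard'] (min_width=20, slack=1)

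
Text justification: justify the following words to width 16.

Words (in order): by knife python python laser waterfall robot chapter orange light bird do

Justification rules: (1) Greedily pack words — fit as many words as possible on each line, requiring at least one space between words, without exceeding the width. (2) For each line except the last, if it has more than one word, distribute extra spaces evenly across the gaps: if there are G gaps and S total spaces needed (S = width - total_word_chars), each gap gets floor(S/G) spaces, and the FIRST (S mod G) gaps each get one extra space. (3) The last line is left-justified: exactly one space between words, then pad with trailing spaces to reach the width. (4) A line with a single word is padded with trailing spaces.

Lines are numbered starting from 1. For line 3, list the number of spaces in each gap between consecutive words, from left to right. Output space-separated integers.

Answer: 2

Derivation:
Line 1: ['by', 'knife', 'python'] (min_width=15, slack=1)
Line 2: ['python', 'laser'] (min_width=12, slack=4)
Line 3: ['waterfall', 'robot'] (min_width=15, slack=1)
Line 4: ['chapter', 'orange'] (min_width=14, slack=2)
Line 5: ['light', 'bird', 'do'] (min_width=13, slack=3)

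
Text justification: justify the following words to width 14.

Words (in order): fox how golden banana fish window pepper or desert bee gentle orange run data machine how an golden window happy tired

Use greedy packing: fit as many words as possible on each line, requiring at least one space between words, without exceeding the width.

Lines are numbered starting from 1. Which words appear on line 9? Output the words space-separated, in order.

Answer: happy tired

Derivation:
Line 1: ['fox', 'how', 'golden'] (min_width=14, slack=0)
Line 2: ['banana', 'fish'] (min_width=11, slack=3)
Line 3: ['window', 'pepper'] (min_width=13, slack=1)
Line 4: ['or', 'desert', 'bee'] (min_width=13, slack=1)
Line 5: ['gentle', 'orange'] (min_width=13, slack=1)
Line 6: ['run', 'data'] (min_width=8, slack=6)
Line 7: ['machine', 'how', 'an'] (min_width=14, slack=0)
Line 8: ['golden', 'window'] (min_width=13, slack=1)
Line 9: ['happy', 'tired'] (min_width=11, slack=3)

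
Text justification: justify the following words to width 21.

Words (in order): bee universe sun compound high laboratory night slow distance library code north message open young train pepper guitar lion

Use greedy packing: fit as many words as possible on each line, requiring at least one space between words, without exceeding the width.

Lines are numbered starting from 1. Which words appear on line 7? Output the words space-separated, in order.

Answer: guitar lion

Derivation:
Line 1: ['bee', 'universe', 'sun'] (min_width=16, slack=5)
Line 2: ['compound', 'high'] (min_width=13, slack=8)
Line 3: ['laboratory', 'night', 'slow'] (min_width=21, slack=0)
Line 4: ['distance', 'library', 'code'] (min_width=21, slack=0)
Line 5: ['north', 'message', 'open'] (min_width=18, slack=3)
Line 6: ['young', 'train', 'pepper'] (min_width=18, slack=3)
Line 7: ['guitar', 'lion'] (min_width=11, slack=10)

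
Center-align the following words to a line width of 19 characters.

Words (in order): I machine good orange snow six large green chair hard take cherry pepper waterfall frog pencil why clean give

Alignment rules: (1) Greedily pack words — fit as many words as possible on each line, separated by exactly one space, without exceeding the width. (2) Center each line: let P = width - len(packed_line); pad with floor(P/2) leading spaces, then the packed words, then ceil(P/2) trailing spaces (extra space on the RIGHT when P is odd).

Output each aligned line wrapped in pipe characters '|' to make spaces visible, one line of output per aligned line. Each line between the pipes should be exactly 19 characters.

Line 1: ['I', 'machine', 'good'] (min_width=14, slack=5)
Line 2: ['orange', 'snow', 'six'] (min_width=15, slack=4)
Line 3: ['large', 'green', 'chair'] (min_width=17, slack=2)
Line 4: ['hard', 'take', 'cherry'] (min_width=16, slack=3)
Line 5: ['pepper', 'waterfall'] (min_width=16, slack=3)
Line 6: ['frog', 'pencil', 'why'] (min_width=15, slack=4)
Line 7: ['clean', 'give'] (min_width=10, slack=9)

Answer: |  I machine good   |
|  orange snow six  |
| large green chair |
| hard take cherry  |
| pepper waterfall  |
|  frog pencil why  |
|    clean give     |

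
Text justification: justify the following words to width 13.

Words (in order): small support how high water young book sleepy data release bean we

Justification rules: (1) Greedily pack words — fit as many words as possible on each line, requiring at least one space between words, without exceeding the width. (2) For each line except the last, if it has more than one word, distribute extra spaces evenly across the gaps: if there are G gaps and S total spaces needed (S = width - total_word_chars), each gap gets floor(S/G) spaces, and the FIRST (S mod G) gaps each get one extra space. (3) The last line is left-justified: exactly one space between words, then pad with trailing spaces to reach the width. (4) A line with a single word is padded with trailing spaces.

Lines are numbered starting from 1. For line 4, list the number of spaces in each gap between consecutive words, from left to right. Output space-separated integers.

Answer: 3

Derivation:
Line 1: ['small', 'support'] (min_width=13, slack=0)
Line 2: ['how', 'high'] (min_width=8, slack=5)
Line 3: ['water', 'young'] (min_width=11, slack=2)
Line 4: ['book', 'sleepy'] (min_width=11, slack=2)
Line 5: ['data', 'release'] (min_width=12, slack=1)
Line 6: ['bean', 'we'] (min_width=7, slack=6)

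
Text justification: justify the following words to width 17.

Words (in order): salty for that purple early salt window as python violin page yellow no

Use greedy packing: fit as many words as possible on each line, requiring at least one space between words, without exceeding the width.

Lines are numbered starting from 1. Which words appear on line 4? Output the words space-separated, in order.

Line 1: ['salty', 'for', 'that'] (min_width=14, slack=3)
Line 2: ['purple', 'early', 'salt'] (min_width=17, slack=0)
Line 3: ['window', 'as', 'python'] (min_width=16, slack=1)
Line 4: ['violin', 'page'] (min_width=11, slack=6)
Line 5: ['yellow', 'no'] (min_width=9, slack=8)

Answer: violin page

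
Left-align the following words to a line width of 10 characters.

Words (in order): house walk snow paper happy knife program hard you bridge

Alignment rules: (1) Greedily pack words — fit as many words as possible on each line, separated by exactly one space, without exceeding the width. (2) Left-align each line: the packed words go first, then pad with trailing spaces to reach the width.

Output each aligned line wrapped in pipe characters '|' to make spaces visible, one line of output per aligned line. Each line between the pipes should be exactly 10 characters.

Answer: |house walk|
|snow paper|
|happy     |
|knife     |
|program   |
|hard you  |
|bridge    |

Derivation:
Line 1: ['house', 'walk'] (min_width=10, slack=0)
Line 2: ['snow', 'paper'] (min_width=10, slack=0)
Line 3: ['happy'] (min_width=5, slack=5)
Line 4: ['knife'] (min_width=5, slack=5)
Line 5: ['program'] (min_width=7, slack=3)
Line 6: ['hard', 'you'] (min_width=8, slack=2)
Line 7: ['bridge'] (min_width=6, slack=4)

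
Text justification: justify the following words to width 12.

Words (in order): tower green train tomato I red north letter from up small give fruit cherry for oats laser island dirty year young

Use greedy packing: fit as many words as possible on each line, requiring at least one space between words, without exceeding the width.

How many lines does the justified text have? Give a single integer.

Answer: 10

Derivation:
Line 1: ['tower', 'green'] (min_width=11, slack=1)
Line 2: ['train', 'tomato'] (min_width=12, slack=0)
Line 3: ['I', 'red', 'north'] (min_width=11, slack=1)
Line 4: ['letter', 'from'] (min_width=11, slack=1)
Line 5: ['up', 'small'] (min_width=8, slack=4)
Line 6: ['give', 'fruit'] (min_width=10, slack=2)
Line 7: ['cherry', 'for'] (min_width=10, slack=2)
Line 8: ['oats', 'laser'] (min_width=10, slack=2)
Line 9: ['island', 'dirty'] (min_width=12, slack=0)
Line 10: ['year', 'young'] (min_width=10, slack=2)
Total lines: 10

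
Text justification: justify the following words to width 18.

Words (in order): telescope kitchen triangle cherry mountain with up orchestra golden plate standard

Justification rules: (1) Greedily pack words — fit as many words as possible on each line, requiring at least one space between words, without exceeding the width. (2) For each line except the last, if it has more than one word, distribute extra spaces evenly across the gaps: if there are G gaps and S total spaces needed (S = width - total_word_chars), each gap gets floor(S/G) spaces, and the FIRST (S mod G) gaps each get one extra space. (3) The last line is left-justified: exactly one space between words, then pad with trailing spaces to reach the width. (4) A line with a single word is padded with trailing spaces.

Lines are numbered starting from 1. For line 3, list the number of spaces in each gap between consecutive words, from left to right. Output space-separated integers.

Line 1: ['telescope', 'kitchen'] (min_width=17, slack=1)
Line 2: ['triangle', 'cherry'] (min_width=15, slack=3)
Line 3: ['mountain', 'with', 'up'] (min_width=16, slack=2)
Line 4: ['orchestra', 'golden'] (min_width=16, slack=2)
Line 5: ['plate', 'standard'] (min_width=14, slack=4)

Answer: 2 2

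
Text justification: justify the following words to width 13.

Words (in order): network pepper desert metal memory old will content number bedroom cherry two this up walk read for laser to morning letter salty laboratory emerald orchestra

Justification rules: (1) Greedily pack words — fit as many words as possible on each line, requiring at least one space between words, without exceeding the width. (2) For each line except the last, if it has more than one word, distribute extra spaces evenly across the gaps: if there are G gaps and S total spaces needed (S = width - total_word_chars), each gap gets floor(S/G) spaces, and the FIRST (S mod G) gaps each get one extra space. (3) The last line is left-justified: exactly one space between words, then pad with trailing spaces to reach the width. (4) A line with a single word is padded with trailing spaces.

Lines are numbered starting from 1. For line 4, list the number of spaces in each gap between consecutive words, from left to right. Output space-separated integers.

Answer: 6

Derivation:
Line 1: ['network'] (min_width=7, slack=6)
Line 2: ['pepper', 'desert'] (min_width=13, slack=0)
Line 3: ['metal', 'memory'] (min_width=12, slack=1)
Line 4: ['old', 'will'] (min_width=8, slack=5)
Line 5: ['content'] (min_width=7, slack=6)
Line 6: ['number'] (min_width=6, slack=7)
Line 7: ['bedroom'] (min_width=7, slack=6)
Line 8: ['cherry', 'two'] (min_width=10, slack=3)
Line 9: ['this', 'up', 'walk'] (min_width=12, slack=1)
Line 10: ['read', 'for'] (min_width=8, slack=5)
Line 11: ['laser', 'to'] (min_width=8, slack=5)
Line 12: ['morning'] (min_width=7, slack=6)
Line 13: ['letter', 'salty'] (min_width=12, slack=1)
Line 14: ['laboratory'] (min_width=10, slack=3)
Line 15: ['emerald'] (min_width=7, slack=6)
Line 16: ['orchestra'] (min_width=9, slack=4)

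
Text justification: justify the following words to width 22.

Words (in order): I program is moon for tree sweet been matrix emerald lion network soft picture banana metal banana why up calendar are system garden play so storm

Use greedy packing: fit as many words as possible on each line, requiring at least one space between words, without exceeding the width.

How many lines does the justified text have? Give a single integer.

Answer: 7

Derivation:
Line 1: ['I', 'program', 'is', 'moon', 'for'] (min_width=21, slack=1)
Line 2: ['tree', 'sweet', 'been', 'matrix'] (min_width=22, slack=0)
Line 3: ['emerald', 'lion', 'network'] (min_width=20, slack=2)
Line 4: ['soft', 'picture', 'banana'] (min_width=19, slack=3)
Line 5: ['metal', 'banana', 'why', 'up'] (min_width=19, slack=3)
Line 6: ['calendar', 'are', 'system'] (min_width=19, slack=3)
Line 7: ['garden', 'play', 'so', 'storm'] (min_width=20, slack=2)
Total lines: 7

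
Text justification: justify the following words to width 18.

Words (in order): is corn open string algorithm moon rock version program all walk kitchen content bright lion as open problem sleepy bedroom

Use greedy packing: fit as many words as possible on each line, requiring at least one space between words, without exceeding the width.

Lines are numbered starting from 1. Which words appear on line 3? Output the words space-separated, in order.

Answer: moon rock version

Derivation:
Line 1: ['is', 'corn', 'open'] (min_width=12, slack=6)
Line 2: ['string', 'algorithm'] (min_width=16, slack=2)
Line 3: ['moon', 'rock', 'version'] (min_width=17, slack=1)
Line 4: ['program', 'all', 'walk'] (min_width=16, slack=2)
Line 5: ['kitchen', 'content'] (min_width=15, slack=3)
Line 6: ['bright', 'lion', 'as'] (min_width=14, slack=4)
Line 7: ['open', 'problem'] (min_width=12, slack=6)
Line 8: ['sleepy', 'bedroom'] (min_width=14, slack=4)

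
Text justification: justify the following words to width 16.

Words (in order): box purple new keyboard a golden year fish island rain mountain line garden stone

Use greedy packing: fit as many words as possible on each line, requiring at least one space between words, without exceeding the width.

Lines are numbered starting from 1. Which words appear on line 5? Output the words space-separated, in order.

Answer: mountain line

Derivation:
Line 1: ['box', 'purple', 'new'] (min_width=14, slack=2)
Line 2: ['keyboard', 'a'] (min_width=10, slack=6)
Line 3: ['golden', 'year', 'fish'] (min_width=16, slack=0)
Line 4: ['island', 'rain'] (min_width=11, slack=5)
Line 5: ['mountain', 'line'] (min_width=13, slack=3)
Line 6: ['garden', 'stone'] (min_width=12, slack=4)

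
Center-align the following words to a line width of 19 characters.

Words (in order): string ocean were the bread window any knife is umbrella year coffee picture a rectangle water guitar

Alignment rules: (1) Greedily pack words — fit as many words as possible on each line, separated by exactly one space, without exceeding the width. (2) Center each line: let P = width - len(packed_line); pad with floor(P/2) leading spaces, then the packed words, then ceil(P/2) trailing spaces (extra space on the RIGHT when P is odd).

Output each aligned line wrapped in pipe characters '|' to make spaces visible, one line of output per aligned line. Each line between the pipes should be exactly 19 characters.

Answer: | string ocean were |
| the bread window  |
|   any knife is    |
|   umbrella year   |
| coffee picture a  |
|  rectangle water  |
|      guitar       |

Derivation:
Line 1: ['string', 'ocean', 'were'] (min_width=17, slack=2)
Line 2: ['the', 'bread', 'window'] (min_width=16, slack=3)
Line 3: ['any', 'knife', 'is'] (min_width=12, slack=7)
Line 4: ['umbrella', 'year'] (min_width=13, slack=6)
Line 5: ['coffee', 'picture', 'a'] (min_width=16, slack=3)
Line 6: ['rectangle', 'water'] (min_width=15, slack=4)
Line 7: ['guitar'] (min_width=6, slack=13)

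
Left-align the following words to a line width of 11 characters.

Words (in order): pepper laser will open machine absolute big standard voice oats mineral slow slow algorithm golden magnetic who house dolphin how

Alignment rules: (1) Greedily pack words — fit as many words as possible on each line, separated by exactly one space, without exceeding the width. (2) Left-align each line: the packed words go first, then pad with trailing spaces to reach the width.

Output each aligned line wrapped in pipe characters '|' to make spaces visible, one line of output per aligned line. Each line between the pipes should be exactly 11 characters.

Answer: |pepper     |
|laser will |
|open       |
|machine    |
|absolute   |
|big        |
|standard   |
|voice oats |
|mineral    |
|slow slow  |
|algorithm  |
|golden     |
|magnetic   |
|who house  |
|dolphin how|

Derivation:
Line 1: ['pepper'] (min_width=6, slack=5)
Line 2: ['laser', 'will'] (min_width=10, slack=1)
Line 3: ['open'] (min_width=4, slack=7)
Line 4: ['machine'] (min_width=7, slack=4)
Line 5: ['absolute'] (min_width=8, slack=3)
Line 6: ['big'] (min_width=3, slack=8)
Line 7: ['standard'] (min_width=8, slack=3)
Line 8: ['voice', 'oats'] (min_width=10, slack=1)
Line 9: ['mineral'] (min_width=7, slack=4)
Line 10: ['slow', 'slow'] (min_width=9, slack=2)
Line 11: ['algorithm'] (min_width=9, slack=2)
Line 12: ['golden'] (min_width=6, slack=5)
Line 13: ['magnetic'] (min_width=8, slack=3)
Line 14: ['who', 'house'] (min_width=9, slack=2)
Line 15: ['dolphin', 'how'] (min_width=11, slack=0)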